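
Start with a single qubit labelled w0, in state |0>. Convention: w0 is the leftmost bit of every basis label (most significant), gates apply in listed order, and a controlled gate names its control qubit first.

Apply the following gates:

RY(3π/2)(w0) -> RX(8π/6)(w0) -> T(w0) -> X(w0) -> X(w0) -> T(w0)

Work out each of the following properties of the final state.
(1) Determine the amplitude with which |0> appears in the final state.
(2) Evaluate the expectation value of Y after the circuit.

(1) |0> carries amplitude sqrt(2)/4 - sqrt(6)*I/4 in the final state. Key observation: steps 4-5 multiply out to the identity, so the circuit reduces to the remaining gates.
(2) The expectation value of Y is -1.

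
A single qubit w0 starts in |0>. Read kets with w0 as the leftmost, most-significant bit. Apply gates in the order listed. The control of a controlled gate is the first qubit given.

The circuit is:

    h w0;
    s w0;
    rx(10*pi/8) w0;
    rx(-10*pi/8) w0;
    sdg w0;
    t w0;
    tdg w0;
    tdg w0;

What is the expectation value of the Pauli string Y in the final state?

The observable Y averages to -sqrt(2)/2.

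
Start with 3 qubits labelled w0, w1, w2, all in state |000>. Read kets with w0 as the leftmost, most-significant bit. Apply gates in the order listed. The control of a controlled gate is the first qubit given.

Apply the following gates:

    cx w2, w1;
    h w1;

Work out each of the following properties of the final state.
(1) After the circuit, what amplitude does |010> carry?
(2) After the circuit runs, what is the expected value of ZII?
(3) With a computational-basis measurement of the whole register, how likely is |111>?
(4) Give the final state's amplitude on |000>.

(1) |010> carries amplitude sqrt(2)/2 in the final state.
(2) The expectation value of ZII is 1.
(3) Outcome |111> occurs with probability 0.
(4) The amplitude on |000> is sqrt(2)/2.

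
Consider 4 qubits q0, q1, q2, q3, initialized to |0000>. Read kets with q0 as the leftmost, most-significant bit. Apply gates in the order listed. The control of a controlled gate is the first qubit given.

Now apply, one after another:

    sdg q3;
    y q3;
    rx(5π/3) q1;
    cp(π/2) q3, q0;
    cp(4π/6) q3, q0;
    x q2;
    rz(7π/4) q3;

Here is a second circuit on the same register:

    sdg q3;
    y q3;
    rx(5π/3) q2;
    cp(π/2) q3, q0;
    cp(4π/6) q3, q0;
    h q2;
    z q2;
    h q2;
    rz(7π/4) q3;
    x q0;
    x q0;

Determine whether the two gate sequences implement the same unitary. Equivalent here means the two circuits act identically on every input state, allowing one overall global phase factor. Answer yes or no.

No — the two circuits implement different unitaries, even allowing a global phase.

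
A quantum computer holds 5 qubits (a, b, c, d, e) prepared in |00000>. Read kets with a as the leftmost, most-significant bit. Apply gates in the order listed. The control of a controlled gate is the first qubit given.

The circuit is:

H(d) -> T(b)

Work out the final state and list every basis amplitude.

The final amplitudes are sqrt(2)/2 on |00000>, sqrt(2)/2 on |00010>, and 0 on every other basis state.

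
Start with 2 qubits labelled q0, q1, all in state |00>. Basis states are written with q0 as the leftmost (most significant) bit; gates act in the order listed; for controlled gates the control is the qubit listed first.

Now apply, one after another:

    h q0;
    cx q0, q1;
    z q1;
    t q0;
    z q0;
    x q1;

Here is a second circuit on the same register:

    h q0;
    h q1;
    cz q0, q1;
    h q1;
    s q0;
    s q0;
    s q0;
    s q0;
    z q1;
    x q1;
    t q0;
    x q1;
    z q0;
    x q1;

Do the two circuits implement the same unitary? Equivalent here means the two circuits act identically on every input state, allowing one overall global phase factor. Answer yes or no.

Yes, they are equivalent — the unitaries differ by at most a global phase.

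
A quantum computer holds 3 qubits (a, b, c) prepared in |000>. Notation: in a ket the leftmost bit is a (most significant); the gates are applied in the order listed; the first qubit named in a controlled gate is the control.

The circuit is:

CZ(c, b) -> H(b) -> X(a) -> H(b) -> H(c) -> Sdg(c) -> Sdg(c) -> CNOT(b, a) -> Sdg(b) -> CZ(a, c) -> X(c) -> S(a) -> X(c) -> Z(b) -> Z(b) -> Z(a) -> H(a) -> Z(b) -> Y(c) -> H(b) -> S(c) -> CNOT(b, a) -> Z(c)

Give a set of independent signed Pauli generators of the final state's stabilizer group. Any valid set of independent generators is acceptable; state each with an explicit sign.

One valid set of independent stabilizer generators is -XII, -IXI, +IIY (any independent generating set of the same group is equally correct).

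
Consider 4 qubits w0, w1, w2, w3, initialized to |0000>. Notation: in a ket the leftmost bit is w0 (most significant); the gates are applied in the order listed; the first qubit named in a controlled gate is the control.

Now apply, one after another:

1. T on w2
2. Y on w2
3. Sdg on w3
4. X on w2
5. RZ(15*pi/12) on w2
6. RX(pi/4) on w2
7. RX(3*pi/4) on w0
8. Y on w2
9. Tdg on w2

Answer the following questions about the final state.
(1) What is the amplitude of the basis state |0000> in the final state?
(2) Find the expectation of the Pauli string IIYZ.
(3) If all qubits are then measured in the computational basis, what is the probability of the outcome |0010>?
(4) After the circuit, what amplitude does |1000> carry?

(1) The amplitude on |0000> is (2 - sqrt(2))*exp(7*I*pi/8)/4.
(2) The expectation value of IIYZ is -1/2.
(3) Outcome |0010> occurs with probability 1/8.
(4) |1000> carries amplitude sqrt(2)*exp(3*I*pi/8)/4 in the final state.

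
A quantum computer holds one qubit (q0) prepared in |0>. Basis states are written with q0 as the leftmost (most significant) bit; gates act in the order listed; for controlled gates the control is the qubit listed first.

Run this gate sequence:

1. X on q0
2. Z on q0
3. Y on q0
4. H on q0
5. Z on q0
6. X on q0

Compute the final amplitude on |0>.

|0> carries amplitude -sqrt(2)*I/2 in the final state.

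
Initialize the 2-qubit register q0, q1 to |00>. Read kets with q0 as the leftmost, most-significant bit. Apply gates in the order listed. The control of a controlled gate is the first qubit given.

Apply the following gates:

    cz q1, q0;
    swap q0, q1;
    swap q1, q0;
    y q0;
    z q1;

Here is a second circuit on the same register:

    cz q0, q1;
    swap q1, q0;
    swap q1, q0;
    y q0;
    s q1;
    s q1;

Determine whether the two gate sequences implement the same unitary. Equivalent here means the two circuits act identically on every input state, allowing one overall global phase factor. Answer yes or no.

Yes, they are equivalent — the unitaries differ by at most a global phase.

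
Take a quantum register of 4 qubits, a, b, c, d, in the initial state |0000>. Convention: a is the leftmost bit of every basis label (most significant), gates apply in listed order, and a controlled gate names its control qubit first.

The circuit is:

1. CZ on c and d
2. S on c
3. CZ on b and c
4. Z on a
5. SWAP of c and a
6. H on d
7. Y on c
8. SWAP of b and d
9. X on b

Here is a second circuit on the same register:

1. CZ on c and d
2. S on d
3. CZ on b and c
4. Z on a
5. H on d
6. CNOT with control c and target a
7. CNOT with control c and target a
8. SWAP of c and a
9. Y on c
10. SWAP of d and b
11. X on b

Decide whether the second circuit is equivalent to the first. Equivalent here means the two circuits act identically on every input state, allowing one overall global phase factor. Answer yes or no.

No: there is an input state on which the two circuits produce genuinely different outputs (not merely differing by a phase).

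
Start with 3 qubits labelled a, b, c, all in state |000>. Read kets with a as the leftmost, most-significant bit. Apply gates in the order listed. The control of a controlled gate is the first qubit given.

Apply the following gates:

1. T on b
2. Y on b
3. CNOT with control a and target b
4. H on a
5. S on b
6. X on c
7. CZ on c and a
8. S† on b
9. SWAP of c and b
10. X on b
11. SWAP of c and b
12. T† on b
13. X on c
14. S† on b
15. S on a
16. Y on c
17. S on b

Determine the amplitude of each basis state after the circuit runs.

The final amplitudes are -sqrt(2)*exp(3*I*pi/4)/2 on |010>, -sqrt(2)*exp(I*pi/4)/2 on |110>, and 0 on every other basis state.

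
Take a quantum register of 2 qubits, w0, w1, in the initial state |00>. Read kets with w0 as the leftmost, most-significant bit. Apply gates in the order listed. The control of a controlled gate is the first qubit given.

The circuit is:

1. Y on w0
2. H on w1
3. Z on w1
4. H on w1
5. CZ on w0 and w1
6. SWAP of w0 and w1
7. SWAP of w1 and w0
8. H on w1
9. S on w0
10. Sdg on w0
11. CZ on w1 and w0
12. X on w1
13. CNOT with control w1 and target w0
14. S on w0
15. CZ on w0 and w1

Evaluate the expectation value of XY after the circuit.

The expectation value of XY is -1.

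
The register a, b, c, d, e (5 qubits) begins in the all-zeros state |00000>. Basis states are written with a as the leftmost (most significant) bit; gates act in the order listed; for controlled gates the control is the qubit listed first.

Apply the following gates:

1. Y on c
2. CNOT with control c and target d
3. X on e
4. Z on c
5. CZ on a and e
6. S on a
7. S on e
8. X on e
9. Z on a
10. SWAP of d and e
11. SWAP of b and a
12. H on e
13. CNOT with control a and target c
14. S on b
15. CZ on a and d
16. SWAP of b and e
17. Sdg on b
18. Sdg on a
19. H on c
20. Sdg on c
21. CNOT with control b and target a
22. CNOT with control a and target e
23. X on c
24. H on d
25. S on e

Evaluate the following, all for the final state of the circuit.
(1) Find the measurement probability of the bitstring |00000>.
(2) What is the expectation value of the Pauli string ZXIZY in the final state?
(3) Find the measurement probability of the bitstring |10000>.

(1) Outcome |00000> occurs with probability 1/8.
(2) In the final state, ZXIZY has expectation 0.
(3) The probability of measuring |10000> is 0.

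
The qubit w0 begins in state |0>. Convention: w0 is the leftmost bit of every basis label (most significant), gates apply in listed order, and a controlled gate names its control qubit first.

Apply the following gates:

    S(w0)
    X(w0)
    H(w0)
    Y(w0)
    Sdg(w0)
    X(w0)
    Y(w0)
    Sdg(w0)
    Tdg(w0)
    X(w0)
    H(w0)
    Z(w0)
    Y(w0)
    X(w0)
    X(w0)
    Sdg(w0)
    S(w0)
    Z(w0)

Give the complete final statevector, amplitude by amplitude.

The resulting statevector has amplitude -I/2 + exp(I*pi/4)/2 on |0>, -I/2 - exp(I*pi/4)/2 on |1>.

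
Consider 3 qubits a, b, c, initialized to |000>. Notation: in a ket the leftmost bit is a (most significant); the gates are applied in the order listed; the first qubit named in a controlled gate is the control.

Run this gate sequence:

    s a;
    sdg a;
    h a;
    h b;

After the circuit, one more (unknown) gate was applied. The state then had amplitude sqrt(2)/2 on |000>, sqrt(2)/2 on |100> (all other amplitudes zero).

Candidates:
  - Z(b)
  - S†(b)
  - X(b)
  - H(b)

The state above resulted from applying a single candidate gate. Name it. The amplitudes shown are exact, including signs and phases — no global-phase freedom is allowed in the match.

The applied gate was H(b). Key observation: gates 1-2 undo each other exactly, leaving only the rest of the circuit to track.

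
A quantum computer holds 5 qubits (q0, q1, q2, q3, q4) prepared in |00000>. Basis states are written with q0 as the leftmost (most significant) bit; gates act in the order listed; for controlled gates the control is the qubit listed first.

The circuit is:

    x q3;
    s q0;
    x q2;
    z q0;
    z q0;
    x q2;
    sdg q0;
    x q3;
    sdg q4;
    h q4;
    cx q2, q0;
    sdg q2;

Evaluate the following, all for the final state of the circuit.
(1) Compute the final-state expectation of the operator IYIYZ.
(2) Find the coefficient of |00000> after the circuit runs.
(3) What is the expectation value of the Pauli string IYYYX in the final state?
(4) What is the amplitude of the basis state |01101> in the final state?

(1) In the final state, IYIYZ has expectation 0.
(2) The amplitude on |00000> is sqrt(2)/2.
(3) In the final state, IYYYX has expectation 0.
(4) |01101> carries amplitude 0 in the final state.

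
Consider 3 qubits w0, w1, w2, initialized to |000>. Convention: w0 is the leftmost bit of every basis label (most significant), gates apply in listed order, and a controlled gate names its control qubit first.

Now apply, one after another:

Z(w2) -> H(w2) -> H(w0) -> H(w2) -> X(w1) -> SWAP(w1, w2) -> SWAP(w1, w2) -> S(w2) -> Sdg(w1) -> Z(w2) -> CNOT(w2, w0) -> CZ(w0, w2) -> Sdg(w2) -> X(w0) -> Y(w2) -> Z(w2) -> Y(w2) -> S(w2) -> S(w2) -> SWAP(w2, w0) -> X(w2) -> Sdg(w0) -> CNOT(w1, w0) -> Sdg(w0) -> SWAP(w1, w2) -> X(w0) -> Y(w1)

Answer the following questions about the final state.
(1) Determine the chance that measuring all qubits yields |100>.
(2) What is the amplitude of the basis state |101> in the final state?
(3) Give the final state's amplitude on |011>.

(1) The probability of measuring |100> is 0. Key observation: the block from step 6 through step 7 cancels to the identity and can be dropped.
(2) The amplitude on |101> is 0.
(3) The amplitude on |011> is sqrt(2)*I/2.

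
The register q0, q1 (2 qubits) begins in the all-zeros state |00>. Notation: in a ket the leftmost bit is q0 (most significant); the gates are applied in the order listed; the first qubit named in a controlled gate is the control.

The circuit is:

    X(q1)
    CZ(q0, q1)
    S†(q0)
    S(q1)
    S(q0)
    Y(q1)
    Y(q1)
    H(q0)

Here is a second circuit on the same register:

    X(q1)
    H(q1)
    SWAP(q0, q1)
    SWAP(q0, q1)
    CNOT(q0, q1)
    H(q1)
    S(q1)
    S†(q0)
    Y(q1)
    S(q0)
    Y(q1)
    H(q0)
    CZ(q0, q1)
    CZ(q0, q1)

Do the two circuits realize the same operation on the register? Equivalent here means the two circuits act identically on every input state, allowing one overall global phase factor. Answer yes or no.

Yes, they are equivalent — the unitaries differ by at most a global phase.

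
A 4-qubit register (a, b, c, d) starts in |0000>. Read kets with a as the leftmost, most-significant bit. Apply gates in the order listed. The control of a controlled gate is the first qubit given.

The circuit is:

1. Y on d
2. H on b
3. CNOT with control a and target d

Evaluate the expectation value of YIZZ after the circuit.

In the final state, YIZZ has expectation 0.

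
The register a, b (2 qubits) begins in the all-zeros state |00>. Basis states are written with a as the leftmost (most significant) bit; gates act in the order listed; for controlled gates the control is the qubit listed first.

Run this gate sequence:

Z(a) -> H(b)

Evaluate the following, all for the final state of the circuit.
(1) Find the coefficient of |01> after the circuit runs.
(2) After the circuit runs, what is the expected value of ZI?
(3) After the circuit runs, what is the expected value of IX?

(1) The amplitude on |01> is sqrt(2)/2.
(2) The observable ZI averages to 1.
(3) The observable IX averages to 1.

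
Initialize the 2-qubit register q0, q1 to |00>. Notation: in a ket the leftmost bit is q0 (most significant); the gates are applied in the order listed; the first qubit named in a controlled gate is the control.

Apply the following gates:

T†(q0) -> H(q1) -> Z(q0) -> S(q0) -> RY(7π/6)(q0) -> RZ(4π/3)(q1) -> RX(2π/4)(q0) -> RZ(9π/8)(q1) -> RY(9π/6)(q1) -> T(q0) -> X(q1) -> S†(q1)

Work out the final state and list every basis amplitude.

The final amplitudes are sqrt(3)*I*exp(-37*I*pi/48)/8 + sqrt(3)*exp(-37*I*pi/48)/8 - sqrt(3)*exp(37*I*pi/48)/8 + I*exp(-37*I*pi/48)/8 + exp(37*I*pi/48)/8 - exp(-37*I*pi/48)/8 - I*exp(37*I*pi/48)/8 - sqrt(3)*I*exp(37*I*pi/48)/8 on |00>, sqrt(3)*exp(-37*I*pi/48)/8 + I*exp(37*I*pi/48)/8 + I*exp(-37*I*pi/48)/8 + exp(-37*I*pi/48)/8 + exp(37*I*pi/48)/8 + sqrt(3)*exp(37*I*pi/48)/8 - sqrt(3)*I*exp(-37*I*pi/48)/8 - sqrt(3)*I*exp(37*I*pi/48)/8 on |01>, sqrt(3)*I*exp(-47*I*pi/48)/8 + sqrt(3)*exp(-47*I*pi/48)/8 + exp(-47*I*pi/48)/8 + I*exp(-25*I*pi/48)/8 - sqrt(3)*I*exp(-25*I*pi/48)/8 - I*exp(-47*I*pi/48)/8 - exp(-25*I*pi/48)/8 - sqrt(3)*exp(-25*I*pi/48)/8 on |10>, sqrt(3)*I*exp(-47*I*pi/48)/8 + exp(-25*I*pi/48)/8 + I*exp(-47*I*pi/48)/8 + sqrt(3)*I*exp(-25*I*pi/48)/8 + exp(-47*I*pi/48)/8 + I*exp(-25*I*pi/48)/8 - sqrt(3)*exp(-47*I*pi/48)/8 - sqrt(3)*exp(-25*I*pi/48)/8 on |11>.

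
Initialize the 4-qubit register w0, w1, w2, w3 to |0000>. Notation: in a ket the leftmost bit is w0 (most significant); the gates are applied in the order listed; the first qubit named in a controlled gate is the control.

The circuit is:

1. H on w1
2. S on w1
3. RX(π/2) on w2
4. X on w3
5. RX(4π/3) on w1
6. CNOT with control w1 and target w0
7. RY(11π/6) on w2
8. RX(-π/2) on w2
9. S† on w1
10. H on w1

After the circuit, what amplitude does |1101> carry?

|1101> carries amplitude -sqrt(6)/8 - sqrt(2)*(2 - I)/8 in the final state.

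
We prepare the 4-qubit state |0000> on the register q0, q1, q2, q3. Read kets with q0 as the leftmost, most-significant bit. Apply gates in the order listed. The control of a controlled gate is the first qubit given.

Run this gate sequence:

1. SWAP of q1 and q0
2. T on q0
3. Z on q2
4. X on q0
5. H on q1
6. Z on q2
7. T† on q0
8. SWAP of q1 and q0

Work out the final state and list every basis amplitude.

The final amplitudes are -sqrt(2)*exp(3*I*pi/4)/2 on |0100>, -sqrt(2)*exp(3*I*pi/4)/2 on |1100>, and 0 on every other basis state.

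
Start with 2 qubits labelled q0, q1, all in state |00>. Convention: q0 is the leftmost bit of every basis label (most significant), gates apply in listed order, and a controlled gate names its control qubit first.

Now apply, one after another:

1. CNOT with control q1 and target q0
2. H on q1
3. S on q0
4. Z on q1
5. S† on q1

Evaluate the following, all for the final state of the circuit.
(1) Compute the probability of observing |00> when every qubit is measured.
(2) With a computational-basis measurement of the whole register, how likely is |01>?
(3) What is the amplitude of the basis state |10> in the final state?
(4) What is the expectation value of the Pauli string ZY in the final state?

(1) The probability of measuring |00> is 1/2.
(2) Outcome |01> occurs with probability 1/2.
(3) |10> carries amplitude 0 in the final state.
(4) The expectation value of ZY is 1.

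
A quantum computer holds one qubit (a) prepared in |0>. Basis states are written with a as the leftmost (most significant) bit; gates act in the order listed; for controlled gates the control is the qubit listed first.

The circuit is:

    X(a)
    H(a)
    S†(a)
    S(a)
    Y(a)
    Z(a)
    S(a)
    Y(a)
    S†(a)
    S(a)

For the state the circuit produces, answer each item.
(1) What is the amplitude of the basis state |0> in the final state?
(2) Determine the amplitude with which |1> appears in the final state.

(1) The amplitude on |0> is -sqrt(2)*I/2.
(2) |1> carries amplitude -sqrt(2)/2 in the final state.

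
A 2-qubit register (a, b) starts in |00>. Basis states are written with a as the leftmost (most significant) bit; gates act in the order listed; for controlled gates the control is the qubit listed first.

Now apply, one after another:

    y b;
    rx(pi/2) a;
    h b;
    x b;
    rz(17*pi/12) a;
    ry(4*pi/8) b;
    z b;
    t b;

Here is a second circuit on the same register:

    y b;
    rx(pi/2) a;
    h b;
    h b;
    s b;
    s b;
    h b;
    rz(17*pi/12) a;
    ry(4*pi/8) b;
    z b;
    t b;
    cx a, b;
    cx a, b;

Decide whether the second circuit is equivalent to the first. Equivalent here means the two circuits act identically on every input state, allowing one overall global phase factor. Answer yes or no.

Yes — the two circuits implement the same unitary up to a global phase.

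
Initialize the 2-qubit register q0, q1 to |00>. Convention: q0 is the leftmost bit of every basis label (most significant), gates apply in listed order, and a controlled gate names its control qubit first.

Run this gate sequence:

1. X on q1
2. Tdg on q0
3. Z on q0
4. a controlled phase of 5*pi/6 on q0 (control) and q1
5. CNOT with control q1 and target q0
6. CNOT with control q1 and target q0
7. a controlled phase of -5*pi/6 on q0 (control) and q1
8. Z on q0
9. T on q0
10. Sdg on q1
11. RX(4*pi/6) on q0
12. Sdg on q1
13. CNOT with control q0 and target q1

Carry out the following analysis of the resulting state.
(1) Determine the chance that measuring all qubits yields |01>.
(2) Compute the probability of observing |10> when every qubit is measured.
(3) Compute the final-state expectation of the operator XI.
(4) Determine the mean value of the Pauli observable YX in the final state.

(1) A full measurement returns |01> with probability 1/4. Key observation: the block from step 2 through step 9 cancels to the identity and can be dropped.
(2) Outcome |10> occurs with probability 3/4.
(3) The observable XI averages to 0.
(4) In the final state, YX has expectation -sqrt(3)/2.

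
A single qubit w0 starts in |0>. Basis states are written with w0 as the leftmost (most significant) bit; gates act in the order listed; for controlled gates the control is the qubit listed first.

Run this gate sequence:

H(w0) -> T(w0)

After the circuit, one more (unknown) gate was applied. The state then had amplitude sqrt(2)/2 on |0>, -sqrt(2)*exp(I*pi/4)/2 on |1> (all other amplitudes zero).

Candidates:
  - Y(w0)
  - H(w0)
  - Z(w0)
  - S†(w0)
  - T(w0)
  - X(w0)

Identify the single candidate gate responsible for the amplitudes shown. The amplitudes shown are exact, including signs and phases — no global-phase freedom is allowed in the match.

The unique candidate consistent with the amplitudes is Z(w0).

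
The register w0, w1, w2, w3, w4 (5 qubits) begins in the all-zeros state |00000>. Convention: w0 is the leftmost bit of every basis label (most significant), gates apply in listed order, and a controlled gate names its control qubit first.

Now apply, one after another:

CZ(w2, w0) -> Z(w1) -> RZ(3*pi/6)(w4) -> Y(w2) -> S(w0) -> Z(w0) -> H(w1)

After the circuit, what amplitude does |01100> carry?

The amplitude on |01100> is sqrt(2)*exp(I*pi/4)/2.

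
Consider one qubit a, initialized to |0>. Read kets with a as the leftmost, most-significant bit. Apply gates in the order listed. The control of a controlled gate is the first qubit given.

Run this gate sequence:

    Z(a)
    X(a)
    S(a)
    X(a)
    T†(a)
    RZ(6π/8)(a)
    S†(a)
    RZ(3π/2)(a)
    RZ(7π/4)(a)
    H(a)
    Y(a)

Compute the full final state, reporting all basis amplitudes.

After the circuit, the state carries amplitude sqrt(2)/2 on |0>, -sqrt(2)/2 on |1>.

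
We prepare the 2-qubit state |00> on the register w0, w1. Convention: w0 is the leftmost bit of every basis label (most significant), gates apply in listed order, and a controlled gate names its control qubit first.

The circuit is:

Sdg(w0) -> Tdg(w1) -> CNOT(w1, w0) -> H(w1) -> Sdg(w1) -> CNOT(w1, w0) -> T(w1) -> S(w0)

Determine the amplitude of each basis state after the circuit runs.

The final amplitudes are sqrt(2)/2 on |00>, 0 on |01>, 0 on |10>, sqrt(2)*exp(I*pi/4)/2 on |11>.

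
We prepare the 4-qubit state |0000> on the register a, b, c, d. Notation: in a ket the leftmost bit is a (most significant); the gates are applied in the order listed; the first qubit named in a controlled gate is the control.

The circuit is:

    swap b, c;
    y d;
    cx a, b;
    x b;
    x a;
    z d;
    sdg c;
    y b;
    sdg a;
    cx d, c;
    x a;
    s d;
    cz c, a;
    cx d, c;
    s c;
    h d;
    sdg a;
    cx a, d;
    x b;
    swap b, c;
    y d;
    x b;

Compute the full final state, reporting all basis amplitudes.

The resulting statevector has amplitude -sqrt(2)*I/2 on |0110>, -sqrt(2)*I/2 on |0111>, and 0 on every other basis state.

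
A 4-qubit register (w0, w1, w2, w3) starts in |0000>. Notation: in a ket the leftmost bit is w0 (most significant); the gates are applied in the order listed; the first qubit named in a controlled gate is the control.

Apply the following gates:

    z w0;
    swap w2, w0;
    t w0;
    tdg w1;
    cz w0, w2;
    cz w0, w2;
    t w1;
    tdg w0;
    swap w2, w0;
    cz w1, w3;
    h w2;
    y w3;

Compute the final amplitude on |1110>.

|1110> carries amplitude 0 in the final state. Key observation: the block from step 2 through step 9 cancels to the identity and can be dropped.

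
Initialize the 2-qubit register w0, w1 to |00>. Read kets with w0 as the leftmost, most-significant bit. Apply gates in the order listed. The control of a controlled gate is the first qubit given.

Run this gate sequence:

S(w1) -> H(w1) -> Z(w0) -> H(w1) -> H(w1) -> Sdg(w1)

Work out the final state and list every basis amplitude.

After the circuit, the state carries amplitude sqrt(2)/2 on |00>, -sqrt(2)*I/2 on |01>, 0 on |10>, 0 on |11>.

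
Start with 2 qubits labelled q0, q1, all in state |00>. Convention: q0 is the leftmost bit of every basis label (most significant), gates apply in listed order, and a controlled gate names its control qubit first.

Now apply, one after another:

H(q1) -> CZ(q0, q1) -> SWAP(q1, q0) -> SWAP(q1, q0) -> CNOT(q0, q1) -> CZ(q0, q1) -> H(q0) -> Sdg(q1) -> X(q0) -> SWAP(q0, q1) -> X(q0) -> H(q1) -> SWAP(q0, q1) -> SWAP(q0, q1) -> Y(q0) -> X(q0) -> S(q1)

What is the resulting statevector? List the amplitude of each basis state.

After the circuit, the state carries amplitude sqrt(2)/2 on |00>, 0 on |01>, -sqrt(2)*I/2 on |10>, 0 on |11>.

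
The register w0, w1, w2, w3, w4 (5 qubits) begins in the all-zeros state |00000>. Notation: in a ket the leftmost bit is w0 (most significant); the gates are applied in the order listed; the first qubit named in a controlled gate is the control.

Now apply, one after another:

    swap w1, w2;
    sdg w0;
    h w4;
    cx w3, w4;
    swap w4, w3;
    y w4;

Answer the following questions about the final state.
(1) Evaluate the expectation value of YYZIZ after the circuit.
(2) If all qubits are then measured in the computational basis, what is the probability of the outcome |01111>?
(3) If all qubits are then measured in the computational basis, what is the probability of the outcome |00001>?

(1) The observable YYZIZ averages to 0.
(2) Outcome |01111> occurs with probability 0.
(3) A full measurement returns |00001> with probability 1/2.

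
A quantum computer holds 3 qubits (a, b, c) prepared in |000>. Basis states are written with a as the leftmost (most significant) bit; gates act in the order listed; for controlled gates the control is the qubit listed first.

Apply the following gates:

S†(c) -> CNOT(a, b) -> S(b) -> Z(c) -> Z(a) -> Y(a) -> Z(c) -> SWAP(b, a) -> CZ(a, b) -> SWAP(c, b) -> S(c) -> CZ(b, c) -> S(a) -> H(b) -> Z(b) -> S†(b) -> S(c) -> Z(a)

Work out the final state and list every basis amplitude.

After the circuit, the state carries amplitude -sqrt(2)*I/2 on |001>, sqrt(2)/2 on |011>, and 0 on every other basis state.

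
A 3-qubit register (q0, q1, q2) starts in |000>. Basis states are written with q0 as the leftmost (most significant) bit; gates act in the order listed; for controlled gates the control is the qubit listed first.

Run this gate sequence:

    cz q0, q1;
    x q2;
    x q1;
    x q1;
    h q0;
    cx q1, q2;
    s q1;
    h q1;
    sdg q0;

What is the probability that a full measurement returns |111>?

Outcome |111> occurs with probability 1/4. Key observation: the block from step 3 through step 4 cancels to the identity and can be dropped.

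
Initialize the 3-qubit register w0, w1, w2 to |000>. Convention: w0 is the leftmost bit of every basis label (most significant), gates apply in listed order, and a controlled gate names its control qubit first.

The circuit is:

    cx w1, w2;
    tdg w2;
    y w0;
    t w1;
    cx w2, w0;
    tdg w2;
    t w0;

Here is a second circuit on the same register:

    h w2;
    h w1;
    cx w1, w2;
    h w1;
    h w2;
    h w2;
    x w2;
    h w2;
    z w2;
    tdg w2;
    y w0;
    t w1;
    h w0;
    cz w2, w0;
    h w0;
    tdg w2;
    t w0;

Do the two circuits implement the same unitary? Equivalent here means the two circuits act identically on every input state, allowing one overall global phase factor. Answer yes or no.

No, they are not equivalent — no single phase factor reconciles the two unitaries.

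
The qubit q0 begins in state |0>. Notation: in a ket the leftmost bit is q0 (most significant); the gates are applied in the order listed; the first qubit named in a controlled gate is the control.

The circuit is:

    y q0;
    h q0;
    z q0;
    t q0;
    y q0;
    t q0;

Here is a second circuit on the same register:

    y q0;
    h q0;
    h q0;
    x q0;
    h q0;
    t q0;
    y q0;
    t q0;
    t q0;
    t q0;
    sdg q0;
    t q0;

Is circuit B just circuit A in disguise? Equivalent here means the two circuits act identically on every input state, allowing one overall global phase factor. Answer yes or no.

No, they are not equivalent — no single phase factor reconciles the two unitaries.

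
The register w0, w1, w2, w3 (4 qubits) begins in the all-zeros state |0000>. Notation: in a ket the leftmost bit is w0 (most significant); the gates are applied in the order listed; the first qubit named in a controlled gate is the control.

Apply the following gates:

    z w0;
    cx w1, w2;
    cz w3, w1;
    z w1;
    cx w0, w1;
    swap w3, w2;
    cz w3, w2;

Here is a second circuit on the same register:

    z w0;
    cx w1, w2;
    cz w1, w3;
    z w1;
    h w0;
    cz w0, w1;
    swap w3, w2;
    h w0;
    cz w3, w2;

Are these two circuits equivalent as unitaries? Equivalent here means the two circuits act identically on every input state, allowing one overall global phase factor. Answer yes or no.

No: there is an input state on which the two circuits produce genuinely different outputs (not merely differing by a phase).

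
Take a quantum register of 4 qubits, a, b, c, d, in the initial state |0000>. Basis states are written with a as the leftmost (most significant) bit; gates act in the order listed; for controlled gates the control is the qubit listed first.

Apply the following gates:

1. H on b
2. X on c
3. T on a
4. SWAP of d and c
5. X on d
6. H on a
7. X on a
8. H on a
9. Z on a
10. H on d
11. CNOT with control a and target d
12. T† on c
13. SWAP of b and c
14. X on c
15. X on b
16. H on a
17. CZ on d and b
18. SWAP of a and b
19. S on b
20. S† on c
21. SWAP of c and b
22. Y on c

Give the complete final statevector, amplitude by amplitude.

The final amplitudes are 0 on |0000>, 0 on |0001>, 0 on |0010>, 0 on |0011>, 0 on |0100>, 0 on |0101>, 0 on |0110>, 0 on |0111>, sqrt(2)/4 on |1000>, -sqrt(2)/4 on |1001>, sqrt(2)*I/4 on |1010>, -sqrt(2)*I/4 on |1011>, -sqrt(2)*I/4 on |1100>, sqrt(2)*I/4 on |1101>, sqrt(2)/4 on |1110>, -sqrt(2)/4 on |1111>. Key observation: the block from step 6 through step 9 cancels to the identity and can be dropped.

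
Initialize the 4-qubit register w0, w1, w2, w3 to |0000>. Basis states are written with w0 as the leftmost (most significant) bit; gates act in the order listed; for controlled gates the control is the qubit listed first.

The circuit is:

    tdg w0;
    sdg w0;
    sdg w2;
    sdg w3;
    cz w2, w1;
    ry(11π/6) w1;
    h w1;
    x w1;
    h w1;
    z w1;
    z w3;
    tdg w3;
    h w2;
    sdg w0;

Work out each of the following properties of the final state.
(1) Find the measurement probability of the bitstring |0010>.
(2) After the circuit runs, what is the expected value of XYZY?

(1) Outcome |0010> occurs with probability sqrt(3)/8 + 1/4. Key observation: the block from step 7 through step 10 cancels to the identity and can be dropped.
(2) The observable XYZY averages to 0.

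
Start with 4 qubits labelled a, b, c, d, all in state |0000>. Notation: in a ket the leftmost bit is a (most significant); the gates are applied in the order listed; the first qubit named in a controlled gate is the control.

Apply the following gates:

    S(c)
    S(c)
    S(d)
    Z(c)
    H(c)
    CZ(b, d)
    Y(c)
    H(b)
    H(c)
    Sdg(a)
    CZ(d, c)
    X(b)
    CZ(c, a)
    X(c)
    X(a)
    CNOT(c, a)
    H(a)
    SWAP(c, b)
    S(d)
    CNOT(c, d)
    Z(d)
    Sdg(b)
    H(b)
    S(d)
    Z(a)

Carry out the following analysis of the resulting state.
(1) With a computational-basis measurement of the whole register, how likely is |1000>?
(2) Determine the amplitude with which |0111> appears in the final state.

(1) A full measurement returns |1000> with probability 1/8.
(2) The amplitude on |0111> is -sqrt(2)/4.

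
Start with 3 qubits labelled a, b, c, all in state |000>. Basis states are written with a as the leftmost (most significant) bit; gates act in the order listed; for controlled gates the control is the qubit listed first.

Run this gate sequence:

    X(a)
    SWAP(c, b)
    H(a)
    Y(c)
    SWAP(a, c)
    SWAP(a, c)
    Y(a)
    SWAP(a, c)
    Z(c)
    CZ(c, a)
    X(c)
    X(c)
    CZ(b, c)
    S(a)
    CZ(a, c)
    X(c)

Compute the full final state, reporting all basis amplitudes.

After the circuit, the state carries amplitude sqrt(2)*I/2 on |100>, -sqrt(2)*I/2 on |101>, and 0 on every other basis state. Key observation: steps 5-6 multiply out to the identity, so the circuit reduces to the remaining gates.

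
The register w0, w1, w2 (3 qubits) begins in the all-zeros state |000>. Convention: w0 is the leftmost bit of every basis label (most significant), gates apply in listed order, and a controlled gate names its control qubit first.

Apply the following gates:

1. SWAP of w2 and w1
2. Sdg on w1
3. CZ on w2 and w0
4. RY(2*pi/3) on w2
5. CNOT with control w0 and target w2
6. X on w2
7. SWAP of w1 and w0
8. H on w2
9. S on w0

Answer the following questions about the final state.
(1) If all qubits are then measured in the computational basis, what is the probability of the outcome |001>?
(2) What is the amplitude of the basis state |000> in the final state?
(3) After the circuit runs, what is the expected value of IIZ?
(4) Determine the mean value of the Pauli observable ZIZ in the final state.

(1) A full measurement returns |001> with probability 1/2 - sqrt(3)/4.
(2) The amplitude on |000> is sqrt(2)/4 + sqrt(6)/4.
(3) In the final state, IIZ has expectation sqrt(3)/2.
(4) The observable ZIZ averages to sqrt(3)/2.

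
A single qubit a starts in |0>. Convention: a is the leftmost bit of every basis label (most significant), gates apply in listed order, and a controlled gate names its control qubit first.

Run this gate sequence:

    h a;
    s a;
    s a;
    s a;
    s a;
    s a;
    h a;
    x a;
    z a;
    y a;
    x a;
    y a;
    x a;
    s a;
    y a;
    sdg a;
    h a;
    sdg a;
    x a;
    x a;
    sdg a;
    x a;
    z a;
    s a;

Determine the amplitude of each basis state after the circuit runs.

The final amplitudes are -sqrt(2)/2 on |0>, sqrt(2)/2 on |1>. Key observation: the block from step 2 through step 5 cancels to the identity and can be dropped.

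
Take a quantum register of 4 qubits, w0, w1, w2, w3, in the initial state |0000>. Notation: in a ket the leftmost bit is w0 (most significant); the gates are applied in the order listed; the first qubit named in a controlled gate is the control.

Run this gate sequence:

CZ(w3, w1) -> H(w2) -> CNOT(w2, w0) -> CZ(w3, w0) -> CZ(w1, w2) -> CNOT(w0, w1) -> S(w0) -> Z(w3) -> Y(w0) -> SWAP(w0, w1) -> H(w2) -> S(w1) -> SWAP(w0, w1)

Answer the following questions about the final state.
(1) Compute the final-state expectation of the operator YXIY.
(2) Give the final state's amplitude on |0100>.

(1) The expectation value of YXIY is 0.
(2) |0100> carries amplitude 1/2 in the final state.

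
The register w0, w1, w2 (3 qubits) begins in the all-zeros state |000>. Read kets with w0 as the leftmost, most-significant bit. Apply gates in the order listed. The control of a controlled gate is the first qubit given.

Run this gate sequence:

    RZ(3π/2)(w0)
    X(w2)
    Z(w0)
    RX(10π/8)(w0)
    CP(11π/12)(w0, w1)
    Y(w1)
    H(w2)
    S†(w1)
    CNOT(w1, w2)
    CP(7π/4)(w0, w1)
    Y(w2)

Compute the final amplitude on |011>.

The amplitude on |011> is -sqrt(4 - 2*sqrt(2))*exp(3*I*pi/4)/4.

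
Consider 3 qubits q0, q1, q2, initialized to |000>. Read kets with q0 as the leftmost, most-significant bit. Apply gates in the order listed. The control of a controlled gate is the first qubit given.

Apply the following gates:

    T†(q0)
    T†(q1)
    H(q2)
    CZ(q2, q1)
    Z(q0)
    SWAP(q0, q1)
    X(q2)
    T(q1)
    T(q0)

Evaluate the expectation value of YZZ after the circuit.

In the final state, YZZ has expectation 0.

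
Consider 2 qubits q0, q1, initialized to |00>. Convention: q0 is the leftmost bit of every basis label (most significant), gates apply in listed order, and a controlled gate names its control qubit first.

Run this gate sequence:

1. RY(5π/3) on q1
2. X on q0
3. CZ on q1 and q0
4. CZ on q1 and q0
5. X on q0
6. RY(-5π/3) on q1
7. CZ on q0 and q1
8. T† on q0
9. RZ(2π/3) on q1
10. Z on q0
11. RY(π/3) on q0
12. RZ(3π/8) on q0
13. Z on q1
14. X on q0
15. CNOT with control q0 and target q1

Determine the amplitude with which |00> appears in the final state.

|00> carries amplitude -exp(41*I*pi/48)/2 in the final state. Key observation: gates 1-6 undo each other exactly, leaving only the rest of the circuit to track.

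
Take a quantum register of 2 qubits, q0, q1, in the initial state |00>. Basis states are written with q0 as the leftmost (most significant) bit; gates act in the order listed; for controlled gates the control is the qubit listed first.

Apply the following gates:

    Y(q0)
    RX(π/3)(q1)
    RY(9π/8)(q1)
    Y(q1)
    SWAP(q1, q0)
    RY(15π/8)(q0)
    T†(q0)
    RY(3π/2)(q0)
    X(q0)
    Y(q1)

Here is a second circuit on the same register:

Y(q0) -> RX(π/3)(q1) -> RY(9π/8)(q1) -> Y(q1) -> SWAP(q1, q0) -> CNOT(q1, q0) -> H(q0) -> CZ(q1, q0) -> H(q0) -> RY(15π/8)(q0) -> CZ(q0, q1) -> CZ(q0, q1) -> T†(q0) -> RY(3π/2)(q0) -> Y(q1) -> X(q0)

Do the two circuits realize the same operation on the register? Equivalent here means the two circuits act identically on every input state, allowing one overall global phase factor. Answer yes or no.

Yes — the two circuits implement the same unitary up to a global phase.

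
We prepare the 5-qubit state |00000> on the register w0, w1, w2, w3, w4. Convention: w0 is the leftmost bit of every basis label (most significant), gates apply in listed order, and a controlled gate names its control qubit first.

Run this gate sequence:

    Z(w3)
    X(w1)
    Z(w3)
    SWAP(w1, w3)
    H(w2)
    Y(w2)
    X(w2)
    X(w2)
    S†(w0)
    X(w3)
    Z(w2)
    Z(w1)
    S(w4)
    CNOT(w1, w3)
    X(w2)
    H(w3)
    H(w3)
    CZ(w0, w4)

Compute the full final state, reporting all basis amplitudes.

After the circuit, the state carries amplitude -sqrt(2)*I/2 on |00000>, -sqrt(2)*I/2 on |00100>, and 0 on every other basis state. Key observation: gates 7-8 undo each other exactly, leaving only the rest of the circuit to track.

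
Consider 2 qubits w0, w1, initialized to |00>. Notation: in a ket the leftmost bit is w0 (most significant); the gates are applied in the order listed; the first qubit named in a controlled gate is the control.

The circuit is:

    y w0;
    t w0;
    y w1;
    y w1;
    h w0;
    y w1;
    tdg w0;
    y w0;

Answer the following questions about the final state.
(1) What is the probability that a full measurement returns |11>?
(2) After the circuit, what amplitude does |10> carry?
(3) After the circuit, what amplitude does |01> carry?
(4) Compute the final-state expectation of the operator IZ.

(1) A full measurement returns |11> with probability 1/2.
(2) The final state's coefficient on |10> equals 0.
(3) The final state's coefficient on |01> equals -sqrt(2)*I/2.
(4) The observable IZ averages to -1.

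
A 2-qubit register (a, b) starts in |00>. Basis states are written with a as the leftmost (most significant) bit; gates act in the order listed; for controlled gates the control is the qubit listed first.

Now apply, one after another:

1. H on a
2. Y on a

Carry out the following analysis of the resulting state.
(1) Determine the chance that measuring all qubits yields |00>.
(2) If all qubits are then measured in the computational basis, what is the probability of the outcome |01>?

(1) A full measurement returns |00> with probability 1/2.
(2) A full measurement returns |01> with probability 0.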